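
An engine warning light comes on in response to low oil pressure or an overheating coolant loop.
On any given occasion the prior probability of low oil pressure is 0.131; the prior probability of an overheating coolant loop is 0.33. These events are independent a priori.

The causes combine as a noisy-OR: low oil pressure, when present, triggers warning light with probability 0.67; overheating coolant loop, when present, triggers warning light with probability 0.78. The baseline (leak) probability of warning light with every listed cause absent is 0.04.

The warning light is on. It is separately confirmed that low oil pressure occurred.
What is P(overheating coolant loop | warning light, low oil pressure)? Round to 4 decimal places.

Under noisy-OR, P(warning light | causes) = 1 − (1−0.04)·∏(1−qᵢ) over the active causes.
P(warning light | low oil pressure) = 0.6832·0.67 + 0.930304·0.33 = 0.457744 + 0.307000 = 0.764744
Restricting to configurations with overheating coolant loop present: 0.930304·0.33 = 0.307000.
Hence the posterior is 0.307000/0.764744 ≈ 0.4014.

P(overheating coolant loop | warning light, low oil pressure) ≈ 0.4014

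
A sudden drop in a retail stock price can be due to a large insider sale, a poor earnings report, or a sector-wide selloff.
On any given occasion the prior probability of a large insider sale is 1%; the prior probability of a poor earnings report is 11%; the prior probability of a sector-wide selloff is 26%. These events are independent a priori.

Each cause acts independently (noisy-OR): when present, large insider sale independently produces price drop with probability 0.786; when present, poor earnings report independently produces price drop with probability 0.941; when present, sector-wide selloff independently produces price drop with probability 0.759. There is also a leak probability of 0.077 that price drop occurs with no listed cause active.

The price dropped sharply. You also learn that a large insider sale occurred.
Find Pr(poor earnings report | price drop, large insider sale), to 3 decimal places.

Under noisy-OR, P(price drop | causes) = 1 − (1−0.077)·∏(1−qᵢ) over the active causes.
By total probability over the 4 (poor earnings report, sector-wide selloff) configurations:
  P(price drop | large insider sale) = 0.802478*0.89*0.74 + 0.952397*0.89*0.26 + 0.988346*0.11*0.74 + 0.997191*0.11*0.26
        = 0.528512 + 0.220385 + 0.080451 + 0.028520 = 0.857868
The terms with poor earnings report present sum to 0.108971, so
  P(poor earnings report | price drop, large insider sale) = 0.108971 / 0.857868 ≈ 0.127

Pr(poor earnings report | price drop, large insider sale) ≈ 0.127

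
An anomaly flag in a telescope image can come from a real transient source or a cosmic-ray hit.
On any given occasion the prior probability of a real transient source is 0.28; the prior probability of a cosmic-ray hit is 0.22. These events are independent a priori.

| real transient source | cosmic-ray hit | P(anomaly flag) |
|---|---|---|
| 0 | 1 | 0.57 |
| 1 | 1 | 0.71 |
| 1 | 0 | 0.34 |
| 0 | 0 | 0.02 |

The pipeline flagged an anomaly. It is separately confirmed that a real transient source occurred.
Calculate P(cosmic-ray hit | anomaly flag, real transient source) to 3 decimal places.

P(cosmic-ray hit | anomaly flag, real transient source) ≈ 0.371

P(anomaly flag | real transient source) = 0.34*0.78 + 0.71*0.22 = 0.265200 + 0.156200 = 0.421400
Restricting to configurations with cosmic-ray hit present: 0.71*0.22 = 0.156200.
Hence the posterior is 0.156200/0.421400 ≈ 0.371.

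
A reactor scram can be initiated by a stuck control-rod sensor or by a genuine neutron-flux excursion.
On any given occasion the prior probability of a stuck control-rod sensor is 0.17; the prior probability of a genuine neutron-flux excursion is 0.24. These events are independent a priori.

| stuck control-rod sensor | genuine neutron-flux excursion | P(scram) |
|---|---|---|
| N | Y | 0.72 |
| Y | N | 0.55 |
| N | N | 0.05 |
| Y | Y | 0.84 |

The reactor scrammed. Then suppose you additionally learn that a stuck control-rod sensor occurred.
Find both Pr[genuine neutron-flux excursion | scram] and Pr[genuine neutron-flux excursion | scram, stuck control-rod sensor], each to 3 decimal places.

For the numerator, keep only genuine neutron-flux excursion=true terms: 0.143424 + 0.034272 = 0.177696
Normalizer over all consistent configurations: 0.05*0.83*0.76 + 0.72*0.83*0.24 + 0.55*0.17*0.76 + 0.84*0.17*0.24 = 0.280296
P(genuine neutron-flux excursion | scram) = 0.177696/0.280296 ≈ 0.634

Now condition on the additional information:
P(scram | stuck control-rod sensor) = 0.55*0.76 + 0.84*0.24 = 0.418000 + 0.201600 = 0.619600
Of this, 0.201600 comes from 0.84*0.24 (the genuine neutron-flux excursion=true cases).
Hence the posterior is 0.201600/0.619600 ≈ 0.325.

Pr[genuine neutron-flux excursion | scram] ≈ 0.634; Pr[genuine neutron-flux excursion | scram, stuck control-rod sensor] ≈ 0.325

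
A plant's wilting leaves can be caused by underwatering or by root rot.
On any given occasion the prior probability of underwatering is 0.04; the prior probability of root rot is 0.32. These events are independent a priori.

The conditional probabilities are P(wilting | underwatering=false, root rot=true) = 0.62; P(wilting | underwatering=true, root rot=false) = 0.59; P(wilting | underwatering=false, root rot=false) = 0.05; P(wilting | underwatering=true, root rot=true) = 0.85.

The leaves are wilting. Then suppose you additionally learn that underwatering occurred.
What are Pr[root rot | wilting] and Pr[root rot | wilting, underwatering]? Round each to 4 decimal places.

P(wilting) = 0.05·0.96·0.68 + 0.62·0.96·0.32 + 0.59·0.04·0.68 + 0.85·0.04·0.32 = 0.032640 + 0.190464 + 0.016048 + 0.010880 = 0.250032
The root rot-present share is 0.190464 + 0.010880 = 0.201344.
Hence the posterior is 0.201344/0.250032 ≈ 0.8053.

With the extra evidence:
By total probability over both values of root rot:
  P(wilting | underwatering) = 0.59×0.68 + 0.85×0.32
        = 0.401200 + 0.272000 = 0.673200
The terms with root rot present sum to 0.272000, so
  P(root rot | wilting, underwatering) = 0.272000 / 0.673200 ≈ 0.4040
— underwatering explains away the evidence for root rot.

Pr[root rot | wilting] ≈ 0.8053; Pr[root rot | wilting, underwatering] ≈ 0.4040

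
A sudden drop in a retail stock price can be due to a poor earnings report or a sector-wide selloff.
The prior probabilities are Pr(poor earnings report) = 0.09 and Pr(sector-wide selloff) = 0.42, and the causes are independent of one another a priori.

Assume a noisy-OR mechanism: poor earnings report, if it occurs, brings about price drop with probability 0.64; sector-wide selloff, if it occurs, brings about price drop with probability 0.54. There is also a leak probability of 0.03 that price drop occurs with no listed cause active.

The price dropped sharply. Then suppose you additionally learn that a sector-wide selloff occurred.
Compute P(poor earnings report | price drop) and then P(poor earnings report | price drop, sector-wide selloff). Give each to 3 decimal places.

Under noisy-OR, P(price drop | causes) = 1 − (1−0.03)·∏(1−qᵢ) over the active causes.
For the numerator, keep only poor earnings report=true terms: 0.033972 + 0.031728 = 0.065700
Denominator P(price drop): 0.03·0.91·0.58 + 0.5538·0.91·0.42 + 0.6508·0.09·0.58 + 0.839368·0.09·0.42 = 0.293196
P(poor earnings report | price drop) = 0.065700/0.293196 ≈ 0.224

Now condition on the additional information:
P(price drop | sector-wide selloff) = 0.5538·0.91 + 0.839368·0.09 = 0.503958 + 0.075543 = 0.579501
The poor earnings report-present share is 0.839368·0.09 = 0.075543.
So P(poor earnings report | price drop, sector-wide selloff) = 0.075543/0.579501 ≈ 0.130.

P(poor earnings report | price drop) ≈ 0.224; P(poor earnings report | price drop, sector-wide selloff) ≈ 0.130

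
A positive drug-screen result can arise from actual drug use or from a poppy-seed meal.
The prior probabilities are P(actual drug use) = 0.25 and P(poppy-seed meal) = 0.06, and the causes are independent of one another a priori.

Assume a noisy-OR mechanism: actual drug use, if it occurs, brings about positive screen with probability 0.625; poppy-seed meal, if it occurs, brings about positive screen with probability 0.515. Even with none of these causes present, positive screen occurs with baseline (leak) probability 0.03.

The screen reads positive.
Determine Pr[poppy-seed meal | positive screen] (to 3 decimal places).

Pr[poppy-seed meal | positive screen] ≈ 0.175

Under noisy-OR, P(positive screen | causes) = 1 − (1−0.03)·∏(1−qᵢ) over the active causes.
Weight on poppy-seed meal=true, given the evidence: 0.023830 + 0.012354 = 0.036184
The normalizing constant is 0.03*0.75*0.94 + 0.52955*0.75*0.06 + 0.63625*0.25*0.94 + 0.823581*0.25*0.06 = 0.206853
Posterior = 0.036184 / 0.206853 ≈ 0.175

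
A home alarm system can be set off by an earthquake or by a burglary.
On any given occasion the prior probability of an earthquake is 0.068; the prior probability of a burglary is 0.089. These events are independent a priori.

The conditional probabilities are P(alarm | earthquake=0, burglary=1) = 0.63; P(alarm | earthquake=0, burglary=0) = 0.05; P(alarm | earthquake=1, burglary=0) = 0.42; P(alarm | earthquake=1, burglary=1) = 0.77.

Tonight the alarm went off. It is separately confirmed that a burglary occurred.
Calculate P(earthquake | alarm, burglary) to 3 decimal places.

P(alarm | burglary) = 0.63·0.932 + 0.77·0.068 = 0.587160 + 0.052360 = 0.639520
Restricting to configurations with earthquake present: 0.77·0.068 = 0.052360.
So P(earthquake | alarm, burglary) = 0.052360/0.639520 ≈ 0.082.

P(earthquake | alarm, burglary) ≈ 0.082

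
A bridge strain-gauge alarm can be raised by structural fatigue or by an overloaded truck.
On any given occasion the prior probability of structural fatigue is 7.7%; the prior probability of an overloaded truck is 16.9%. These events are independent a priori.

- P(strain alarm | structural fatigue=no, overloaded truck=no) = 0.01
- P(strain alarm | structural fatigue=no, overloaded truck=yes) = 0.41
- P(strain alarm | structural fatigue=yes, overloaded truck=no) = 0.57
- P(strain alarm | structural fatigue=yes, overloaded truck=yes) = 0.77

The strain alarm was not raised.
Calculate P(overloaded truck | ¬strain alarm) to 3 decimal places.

Weight on overloaded truck=true, given the evidence: 0.092032 + 0.002993 = 0.095025
Denominator P(¬strain alarm): 0.99*0.923*0.831 + 0.59*0.923*0.169 + 0.43*0.077*0.831 + 0.23*0.077*0.169 = 0.881882
Posterior = 0.095025 / 0.881882 ≈ 0.108

P(overloaded truck | ¬strain alarm) ≈ 0.108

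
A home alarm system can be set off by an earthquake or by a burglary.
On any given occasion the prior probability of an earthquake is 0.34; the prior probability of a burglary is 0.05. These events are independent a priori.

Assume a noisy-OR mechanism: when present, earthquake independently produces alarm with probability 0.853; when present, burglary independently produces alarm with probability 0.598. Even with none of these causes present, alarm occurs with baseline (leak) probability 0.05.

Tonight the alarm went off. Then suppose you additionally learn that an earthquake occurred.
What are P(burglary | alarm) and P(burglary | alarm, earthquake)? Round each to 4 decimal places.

P(burglary | alarm) ≈ 0.1054; P(burglary | alarm, earthquake) ≈ 0.0546

Under noisy-OR, P(alarm | causes) = 1 − (1−0.05)·∏(1−qᵢ) over the active causes.
For the numerator, keep only burglary=true terms: 0.020397 + 0.016046 = 0.036443
Denominator P(alarm): 0.05·0.66·0.95 + 0.6181·0.66·0.05 + 0.86035·0.34·0.95 + 0.943861·0.34·0.05 = 0.345686
Posterior = 0.036443 / 0.345686 ≈ 0.1054

With the extra evidence:
Weight on burglary=true, given the evidence: 0.943861*0.05 = 0.047193
Denominator P(alarm | earthquake): 0.86035*0.95 + 0.943861*0.05 = 0.864525
P(burglary | alarm, earthquake) = 0.047193/0.864525 ≈ 0.0546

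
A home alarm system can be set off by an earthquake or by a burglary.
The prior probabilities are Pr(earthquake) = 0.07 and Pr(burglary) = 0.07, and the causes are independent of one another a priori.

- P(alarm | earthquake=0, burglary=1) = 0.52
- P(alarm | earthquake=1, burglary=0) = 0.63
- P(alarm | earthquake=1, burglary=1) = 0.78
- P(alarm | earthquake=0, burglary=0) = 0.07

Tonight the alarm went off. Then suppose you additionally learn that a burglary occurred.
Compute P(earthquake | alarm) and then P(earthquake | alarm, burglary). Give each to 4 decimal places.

P(earthquake | alarm) ≈ 0.3220; P(earthquake | alarm, burglary) ≈ 0.1014

For the numerator, keep only earthquake=true terms: 0.041013 + 0.003822 = 0.044835
Denominator P(alarm): 0.07×0.93×0.93 + 0.52×0.93×0.07 + 0.63×0.07×0.93 + 0.78×0.07×0.07 = 0.139230
Posterior = 0.044835 / 0.139230 ≈ 0.3220

With the extra evidence:
Numerator (weight on configurations with earthquake): 0.78·0.07 = 0.054600
The normalizing constant is 0.52·0.93 + 0.78·0.07 = 0.538200
Posterior = 0.054600 / 0.538200 ≈ 0.1014
Conditioning on burglary lowers the posterior on earthquake: the classic explaining-away effect in a common-effect structure.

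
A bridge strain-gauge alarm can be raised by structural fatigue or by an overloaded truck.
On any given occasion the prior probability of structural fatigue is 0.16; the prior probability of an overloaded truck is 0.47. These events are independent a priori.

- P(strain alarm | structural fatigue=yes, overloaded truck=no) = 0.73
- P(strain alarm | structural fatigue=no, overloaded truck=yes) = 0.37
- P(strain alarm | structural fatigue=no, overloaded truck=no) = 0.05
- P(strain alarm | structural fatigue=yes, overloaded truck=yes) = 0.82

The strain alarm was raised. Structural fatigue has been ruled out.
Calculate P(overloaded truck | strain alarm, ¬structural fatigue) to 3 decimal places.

P(strain alarm | ¬structural fatigue) = 0.05*0.53 + 0.37*0.47 = 0.026500 + 0.173900 = 0.200400
The overloaded truck-present share is 0.37*0.47 = 0.173900.
Hence the posterior is 0.173900/0.200400 ≈ 0.868.

P(overloaded truck | strain alarm, ¬structural fatigue) ≈ 0.868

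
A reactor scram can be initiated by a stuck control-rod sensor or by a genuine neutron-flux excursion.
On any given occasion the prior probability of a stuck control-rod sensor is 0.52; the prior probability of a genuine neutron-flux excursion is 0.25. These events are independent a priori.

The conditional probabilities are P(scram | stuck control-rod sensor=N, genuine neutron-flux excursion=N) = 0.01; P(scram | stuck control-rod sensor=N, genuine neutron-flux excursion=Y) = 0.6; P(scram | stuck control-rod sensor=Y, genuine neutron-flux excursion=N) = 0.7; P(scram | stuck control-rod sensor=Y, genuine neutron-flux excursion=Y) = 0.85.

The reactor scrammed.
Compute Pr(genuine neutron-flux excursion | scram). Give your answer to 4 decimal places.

Pr(genuine neutron-flux excursion | scram) ≈ 0.3975

Numerator (weight on configurations with genuine neutron-flux excursion): 0.072000 + 0.110500 = 0.182500
Denominator P(scram): 0.01×0.48×0.75 + 0.6×0.48×0.25 + 0.7×0.52×0.75 + 0.85×0.52×0.25 = 0.459100
P(genuine neutron-flux excursion | scram) = 0.182500/0.459100 ≈ 0.3975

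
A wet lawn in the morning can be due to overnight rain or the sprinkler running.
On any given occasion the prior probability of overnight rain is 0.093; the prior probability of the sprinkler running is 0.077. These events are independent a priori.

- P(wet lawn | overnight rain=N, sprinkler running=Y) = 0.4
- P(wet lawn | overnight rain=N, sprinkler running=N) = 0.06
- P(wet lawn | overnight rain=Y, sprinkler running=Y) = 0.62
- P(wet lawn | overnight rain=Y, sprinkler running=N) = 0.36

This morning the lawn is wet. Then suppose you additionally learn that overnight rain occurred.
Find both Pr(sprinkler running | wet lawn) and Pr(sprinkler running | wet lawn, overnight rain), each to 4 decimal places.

Sum P(wet lawn|·) weighted by the priors over the 4 (overnight rain, sprinkler running) configurations:
  P(wet lawn) = 0.06×0.907×0.923 + 0.4×0.907×0.077 + 0.36×0.093×0.923 + 0.62×0.093×0.077
        = 0.050230 + 0.027936 + 0.030902 + 0.004440 = 0.113508
Keeping only the sprinkler running-present terms gives 0.032376, so
  P(sprinkler running | wet lawn) = 0.032376 / 0.113508 ≈ 0.2852

With the extra evidence:
Numerator (weight on configurations with sprinkler running): 0.62*0.077 = 0.047740
Denominator P(wet lawn | overnight rain): 0.36*0.923 + 0.62*0.077 = 0.380020
P(sprinkler running | wet lawn, overnight rain) = 0.047740/0.380020 ≈ 0.1256
This is intercausal reasoning (explaining away): once overnight rain accounts for the wet lawn, sprinkler running becomes less likely.

Pr(sprinkler running | wet lawn) ≈ 0.2852; Pr(sprinkler running | wet lawn, overnight rain) ≈ 0.1256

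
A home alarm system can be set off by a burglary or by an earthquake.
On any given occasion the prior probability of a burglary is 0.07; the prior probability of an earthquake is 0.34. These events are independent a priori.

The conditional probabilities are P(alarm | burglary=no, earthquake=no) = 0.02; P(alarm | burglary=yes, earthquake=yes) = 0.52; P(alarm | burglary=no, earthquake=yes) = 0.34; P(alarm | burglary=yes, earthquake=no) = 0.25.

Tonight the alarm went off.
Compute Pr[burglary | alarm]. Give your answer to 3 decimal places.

Pr[burglary | alarm] ≈ 0.166

For the numerator, keep only burglary=true terms: 0.011550 + 0.012376 = 0.023926
Normalizer over all consistent configurations: 0.02*0.93*0.66 + 0.34*0.93*0.34 + 0.25*0.07*0.66 + 0.52*0.07*0.34 = 0.143710
Posterior = 0.023926 / 0.143710 ≈ 0.166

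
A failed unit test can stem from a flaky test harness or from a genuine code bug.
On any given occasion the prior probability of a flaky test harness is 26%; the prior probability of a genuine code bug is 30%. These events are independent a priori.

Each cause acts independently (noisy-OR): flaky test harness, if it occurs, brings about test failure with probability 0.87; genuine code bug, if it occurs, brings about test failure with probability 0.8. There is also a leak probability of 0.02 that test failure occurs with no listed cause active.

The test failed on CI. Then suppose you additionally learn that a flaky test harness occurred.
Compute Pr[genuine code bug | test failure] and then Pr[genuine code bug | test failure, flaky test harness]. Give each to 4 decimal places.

Under noisy-OR, P(test failure | causes) = 1 − (1−0.02)·∏(1−qᵢ) over the active causes.
P(test failure) = 0.02×0.74×0.7 + 0.804×0.74×0.3 + 0.8726×0.26×0.7 + 0.97452×0.26×0.3 = 0.010360 + 0.178488 + 0.158813 + 0.076013 = 0.423674
Of this, 0.254501 comes from 0.178488 + 0.076013 (the genuine code bug=true cases).
P(genuine code bug | test failure) = 0.254501 / 0.423674 ≈ 0.6007

With the extra evidence:
For the numerator, keep only genuine code bug=true terms: 0.97452*0.3 = 0.292356
Denominator P(test failure | flaky test harness): 0.8726*0.7 + 0.97452*0.3 = 0.903176
P(genuine code bug | test failure, flaky test harness) = 0.292356/0.903176 ≈ 0.3237
This is intercausal reasoning (explaining away): once flaky test harness accounts for the test failure, genuine code bug becomes less likely.

Pr[genuine code bug | test failure] ≈ 0.6007; Pr[genuine code bug | test failure, flaky test harness] ≈ 0.3237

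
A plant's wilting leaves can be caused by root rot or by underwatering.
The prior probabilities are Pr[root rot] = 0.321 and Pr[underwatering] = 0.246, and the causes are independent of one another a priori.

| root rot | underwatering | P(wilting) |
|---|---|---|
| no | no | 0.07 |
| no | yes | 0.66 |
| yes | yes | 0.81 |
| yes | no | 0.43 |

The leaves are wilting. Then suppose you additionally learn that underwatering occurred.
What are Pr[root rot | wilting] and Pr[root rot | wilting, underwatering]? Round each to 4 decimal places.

Pr[root rot | wilting] ≈ 0.5350; Pr[root rot | wilting, underwatering] ≈ 0.3672

Enumerate the 4 (root rot, underwatering) configurations and weight by the priors:
  P(wilting) = 0.07·0.679·0.754 + 0.66·0.679·0.246 + 0.43·0.321·0.754 + 0.81·0.321·0.246
        = 0.035838 + 0.110242 + 0.104075 + 0.063962 = 0.314117
Keeping only the root rot-present terms gives 0.168037, so
  P(root rot | wilting) = 0.168037 / 0.314117 ≈ 0.5350

Now also conditioning on underwatering=true:
For the numerator, keep only root rot=true terms: 0.81*0.321 = 0.260010
Denominator P(wilting | underwatering): 0.66*0.679 + 0.81*0.321 = 0.708150
Posterior = 0.260010 / 0.708150 ≈ 0.3672
Conditioning on underwatering lowers the posterior on root rot: the classic explaining-away effect in a common-effect structure.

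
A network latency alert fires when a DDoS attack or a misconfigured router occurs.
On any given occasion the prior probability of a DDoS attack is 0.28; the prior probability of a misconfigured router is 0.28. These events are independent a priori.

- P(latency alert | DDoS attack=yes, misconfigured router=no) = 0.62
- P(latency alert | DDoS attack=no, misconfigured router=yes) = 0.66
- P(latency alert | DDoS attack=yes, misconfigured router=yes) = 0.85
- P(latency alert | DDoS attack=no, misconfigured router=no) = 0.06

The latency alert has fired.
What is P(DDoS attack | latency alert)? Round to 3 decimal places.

Enumerate the 4 (DDoS attack, misconfigured router) configurations and weight by the priors:
  P(latency alert) = 0.06*0.72*0.72 + 0.66*0.72*0.28 + 0.62*0.28*0.72 + 0.85*0.28*0.28
        = 0.031104 + 0.133056 + 0.124992 + 0.066640 = 0.355792
The terms with DDoS attack present sum to 0.191632, so
  P(DDoS attack | latency alert) = 0.191632 / 0.355792 ≈ 0.539

P(DDoS attack | latency alert) ≈ 0.539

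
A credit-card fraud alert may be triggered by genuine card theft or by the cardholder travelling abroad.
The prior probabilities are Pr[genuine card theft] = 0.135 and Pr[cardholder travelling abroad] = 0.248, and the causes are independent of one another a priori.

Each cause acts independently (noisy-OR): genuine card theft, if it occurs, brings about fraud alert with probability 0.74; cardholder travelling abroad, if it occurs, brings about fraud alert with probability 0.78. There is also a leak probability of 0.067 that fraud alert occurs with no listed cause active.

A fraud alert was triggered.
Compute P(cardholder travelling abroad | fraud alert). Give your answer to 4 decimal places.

P(cardholder travelling abroad | fraud alert) ≈ 0.6266

Under noisy-OR, P(fraud alert | causes) = 1 − (1−0.067)·∏(1−qᵢ) over the active causes.
Numerator (weight on configurations with cardholder travelling abroad): 0.170488 + 0.031693 = 0.202181
Denominator P(fraud alert): 0.067*0.865*0.752 + 0.79474*0.865*0.248 + 0.75742*0.135*0.752 + 0.946632*0.135*0.248 = 0.322656
P(cardholder travelling abroad | fraud alert) = 0.202181/0.322656 ≈ 0.6266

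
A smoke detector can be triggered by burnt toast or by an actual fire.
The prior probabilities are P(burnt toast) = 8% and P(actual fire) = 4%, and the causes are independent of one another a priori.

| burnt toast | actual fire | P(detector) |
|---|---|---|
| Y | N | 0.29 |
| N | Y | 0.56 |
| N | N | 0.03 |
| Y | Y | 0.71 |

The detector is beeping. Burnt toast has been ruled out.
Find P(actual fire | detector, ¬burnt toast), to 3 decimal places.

Enumerate both values of actual fire and weight by the priors:
  P(detector | ¬burnt toast) = 0.03*0.96 + 0.56*0.04
        = 0.028800 + 0.022400 = 0.051200
Keeping only the actual fire-present terms gives 0.022400, so
  P(actual fire | detector, ¬burnt toast) = 0.022400 / 0.051200 ≈ 0.438

P(actual fire | detector, ¬burnt toast) ≈ 0.438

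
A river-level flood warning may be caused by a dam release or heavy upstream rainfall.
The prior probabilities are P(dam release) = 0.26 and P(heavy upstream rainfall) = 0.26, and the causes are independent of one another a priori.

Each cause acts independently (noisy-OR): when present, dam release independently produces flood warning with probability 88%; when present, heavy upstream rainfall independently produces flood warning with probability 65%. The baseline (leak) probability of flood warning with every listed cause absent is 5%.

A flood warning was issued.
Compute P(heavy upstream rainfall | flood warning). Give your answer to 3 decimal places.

Under noisy-OR, P(flood warning | causes) = 1 − (1−0.05)·∏(1−qᵢ) over the active causes.
Numerator (weight on configurations with heavy upstream rainfall): 0.128427 + 0.064903 = 0.193330
Normalizer over all consistent configurations: 0.05×0.74×0.74 + 0.6675×0.74×0.26 + 0.886×0.26×0.74 + 0.9601×0.26×0.26 = 0.391176
P(heavy upstream rainfall | flood warning) = 0.193330/0.391176 ≈ 0.494

P(heavy upstream rainfall | flood warning) ≈ 0.494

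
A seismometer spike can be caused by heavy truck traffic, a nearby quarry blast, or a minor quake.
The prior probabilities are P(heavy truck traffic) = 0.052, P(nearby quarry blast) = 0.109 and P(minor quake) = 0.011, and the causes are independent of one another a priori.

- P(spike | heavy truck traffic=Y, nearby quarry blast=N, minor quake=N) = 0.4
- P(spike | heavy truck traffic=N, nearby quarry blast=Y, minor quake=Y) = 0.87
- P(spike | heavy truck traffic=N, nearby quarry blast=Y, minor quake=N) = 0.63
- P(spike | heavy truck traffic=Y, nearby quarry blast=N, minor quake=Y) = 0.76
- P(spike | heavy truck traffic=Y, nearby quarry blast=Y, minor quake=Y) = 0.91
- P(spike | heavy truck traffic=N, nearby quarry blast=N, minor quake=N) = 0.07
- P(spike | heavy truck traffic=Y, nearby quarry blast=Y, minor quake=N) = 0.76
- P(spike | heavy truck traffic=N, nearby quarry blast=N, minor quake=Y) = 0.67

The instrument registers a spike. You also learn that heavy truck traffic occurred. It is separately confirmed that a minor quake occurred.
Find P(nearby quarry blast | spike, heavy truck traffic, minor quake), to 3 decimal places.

Weight on nearby quarry blast=true, given the evidence: 0.91×0.109 = 0.099190
Normalizer over all consistent configurations: 0.76×0.891 + 0.91×0.109 = 0.776350
Posterior = 0.099190 / 0.776350 ≈ 0.128

P(nearby quarry blast | spike, heavy truck traffic, minor quake) ≈ 0.128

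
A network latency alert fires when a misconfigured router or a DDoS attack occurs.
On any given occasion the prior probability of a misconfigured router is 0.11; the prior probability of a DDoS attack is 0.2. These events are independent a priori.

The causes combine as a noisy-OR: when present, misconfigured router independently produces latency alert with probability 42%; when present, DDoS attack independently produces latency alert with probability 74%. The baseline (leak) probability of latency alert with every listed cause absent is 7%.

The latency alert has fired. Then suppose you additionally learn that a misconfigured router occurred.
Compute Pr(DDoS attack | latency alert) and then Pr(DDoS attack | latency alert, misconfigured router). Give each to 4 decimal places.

Pr(DDoS attack | latency alert) ≈ 0.6300; Pr(DDoS attack | latency alert, misconfigured router) ≈ 0.3182

Under noisy-OR, P(latency alert | causes) = 1 − (1−0.07)·∏(1−qᵢ) over the active causes.
Numerator (weight on configurations with DDoS attack): 0.134960 + 0.018915 = 0.153875
Normalizer over all consistent configurations: 0.07*0.89*0.8 + 0.7582*0.89*0.2 + 0.4606*0.11*0.8 + 0.859756*0.11*0.2 = 0.244248
Posterior = 0.153875 / 0.244248 ≈ 0.6300

Now also conditioning on misconfigured router=true:
P(latency alert | misconfigured router) = 0.4606*0.8 + 0.859756*0.2 = 0.368480 + 0.171951 = 0.540431
The DDoS attack-present share is 0.859756*0.2 = 0.171951.
So P(DDoS attack | latency alert, misconfigured router) = 0.171951/0.540431 ≈ 0.3182.
Conditioning on misconfigured router lowers the posterior on DDoS attack: the classic explaining-away effect in a common-effect structure.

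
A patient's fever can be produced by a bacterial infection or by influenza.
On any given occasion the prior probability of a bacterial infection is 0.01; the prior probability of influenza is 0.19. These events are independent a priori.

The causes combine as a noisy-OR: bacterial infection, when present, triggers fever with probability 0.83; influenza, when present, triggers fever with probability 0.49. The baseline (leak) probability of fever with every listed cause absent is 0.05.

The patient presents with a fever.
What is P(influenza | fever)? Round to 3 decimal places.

P(influenza | fever) ≈ 0.678

Under noisy-OR, P(fever | causes) = 1 − (1−0.05)·∏(1−qᵢ) over the active causes.
Enumerate the 4 (bacterial infection, influenza) configurations and weight by the priors:
  P(fever) = 0.05×0.99×0.81 + 0.5155×0.99×0.19 + 0.8385×0.01×0.81 + 0.917635×0.01×0.19
        = 0.040095 + 0.096966 + 0.006792 + 0.001744 = 0.145597
Configurations with influenza contribute 0.098710, so
  P(influenza | fever) = 0.098710 / 0.145597 ≈ 0.678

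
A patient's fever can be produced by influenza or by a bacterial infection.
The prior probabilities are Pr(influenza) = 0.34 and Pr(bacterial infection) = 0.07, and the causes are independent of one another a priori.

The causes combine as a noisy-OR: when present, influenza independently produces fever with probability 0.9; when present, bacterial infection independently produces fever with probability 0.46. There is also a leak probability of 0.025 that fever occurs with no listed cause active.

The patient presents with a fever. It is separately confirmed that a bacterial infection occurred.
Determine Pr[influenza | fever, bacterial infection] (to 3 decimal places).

Pr[influenza | fever, bacterial infection] ≈ 0.508

Under noisy-OR, P(fever | causes) = 1 − (1−0.025)·∏(1−qᵢ) over the active causes.
Weight on influenza=true, given the evidence: 0.94735*0.34 = 0.322099
The normalizing constant is 0.4735*0.66 + 0.94735*0.34 = 0.634609
P(influenza | fever, bacterial infection) = 0.322099/0.634609 ≈ 0.508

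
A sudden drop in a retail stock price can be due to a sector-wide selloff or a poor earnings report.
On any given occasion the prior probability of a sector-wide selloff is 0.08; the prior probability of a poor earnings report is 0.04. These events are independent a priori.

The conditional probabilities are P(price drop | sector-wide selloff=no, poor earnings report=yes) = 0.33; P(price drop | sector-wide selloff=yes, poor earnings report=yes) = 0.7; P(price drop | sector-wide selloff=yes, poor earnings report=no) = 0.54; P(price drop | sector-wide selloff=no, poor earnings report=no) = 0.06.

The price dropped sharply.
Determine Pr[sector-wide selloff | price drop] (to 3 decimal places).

Pr[sector-wide selloff | price drop] ≈ 0.402

P(price drop) = 0.06·0.92·0.96 + 0.33·0.92·0.04 + 0.54·0.08·0.96 + 0.7·0.08·0.04 = 0.052992 + 0.012144 + 0.041472 + 0.002240 = 0.108848
The sector-wide selloff-present share is 0.041472 + 0.002240 = 0.043712.
So P(sector-wide selloff | price drop) = 0.043712/0.108848 ≈ 0.402.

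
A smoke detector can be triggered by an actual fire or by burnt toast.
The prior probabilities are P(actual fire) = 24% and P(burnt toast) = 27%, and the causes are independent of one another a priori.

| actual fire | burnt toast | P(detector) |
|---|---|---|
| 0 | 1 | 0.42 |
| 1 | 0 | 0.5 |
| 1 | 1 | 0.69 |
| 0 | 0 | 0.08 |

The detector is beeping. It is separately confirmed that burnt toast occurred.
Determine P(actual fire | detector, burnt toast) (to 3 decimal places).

P(actual fire | detector, burnt toast) ≈ 0.342

For the numerator, keep only actual fire=true terms: 0.69*0.24 = 0.165600
The normalizing constant is 0.42*0.76 + 0.69*0.24 = 0.484800
Posterior = 0.165600 / 0.484800 ≈ 0.342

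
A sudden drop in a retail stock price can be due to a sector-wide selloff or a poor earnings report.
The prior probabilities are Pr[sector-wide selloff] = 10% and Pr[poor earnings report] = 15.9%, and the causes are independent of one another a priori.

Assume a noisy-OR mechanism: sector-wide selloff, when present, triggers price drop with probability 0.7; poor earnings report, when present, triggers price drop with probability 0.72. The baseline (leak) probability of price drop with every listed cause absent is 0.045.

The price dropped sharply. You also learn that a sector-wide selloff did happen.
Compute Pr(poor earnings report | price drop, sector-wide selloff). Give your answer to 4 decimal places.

Under noisy-OR, P(price drop | causes) = 1 − (1−0.045)·∏(1−qᵢ) over the active causes.
Weight on poor earnings report=true, given the evidence: 0.91978·0.159 = 0.146245
Normalizer over all consistent configurations: 0.7135·0.841 + 0.91978·0.159 = 0.746299
P(poor earnings report | price drop, sector-wide selloff) = 0.146245/0.746299 ≈ 0.1960

Pr(poor earnings report | price drop, sector-wide selloff) ≈ 0.1960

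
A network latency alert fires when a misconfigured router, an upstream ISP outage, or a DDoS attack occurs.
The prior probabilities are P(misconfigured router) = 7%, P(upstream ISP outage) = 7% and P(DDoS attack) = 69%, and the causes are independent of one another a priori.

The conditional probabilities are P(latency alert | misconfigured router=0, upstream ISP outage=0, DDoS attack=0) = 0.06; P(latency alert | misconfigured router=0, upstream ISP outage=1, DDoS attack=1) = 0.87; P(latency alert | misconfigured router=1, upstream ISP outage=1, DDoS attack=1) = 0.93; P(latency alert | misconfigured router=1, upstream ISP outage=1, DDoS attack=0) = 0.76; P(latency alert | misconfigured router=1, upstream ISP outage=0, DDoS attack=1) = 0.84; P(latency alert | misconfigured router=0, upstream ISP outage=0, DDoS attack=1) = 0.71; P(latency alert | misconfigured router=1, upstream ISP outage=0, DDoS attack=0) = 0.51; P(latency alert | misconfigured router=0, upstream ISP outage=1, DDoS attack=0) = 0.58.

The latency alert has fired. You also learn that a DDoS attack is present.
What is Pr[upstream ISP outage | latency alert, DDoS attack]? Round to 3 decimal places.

Sum P(latency alert|·) weighted by the priors over the 4 (misconfigured router, upstream ISP outage) configurations:
  P(latency alert | DDoS attack) = 0.71*0.93*0.93 + 0.87*0.93*0.07 + 0.84*0.07*0.93 + 0.93*0.07*0.07
        = 0.614079 + 0.056637 + 0.054684 + 0.004557 = 0.729957
The terms with upstream ISP outage present sum to 0.061194, so
  P(upstream ISP outage | latency alert, DDoS attack) = 0.061194 / 0.729957 ≈ 0.084

Pr[upstream ISP outage | latency alert, DDoS attack] ≈ 0.084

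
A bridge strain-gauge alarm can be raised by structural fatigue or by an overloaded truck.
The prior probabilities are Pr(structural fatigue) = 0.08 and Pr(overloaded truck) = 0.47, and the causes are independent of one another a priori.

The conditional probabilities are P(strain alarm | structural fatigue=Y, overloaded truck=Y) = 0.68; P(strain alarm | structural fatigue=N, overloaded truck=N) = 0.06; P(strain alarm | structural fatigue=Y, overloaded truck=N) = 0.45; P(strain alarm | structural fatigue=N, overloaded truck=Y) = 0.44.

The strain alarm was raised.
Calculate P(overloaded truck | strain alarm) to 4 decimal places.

Weight on overloaded truck=true, given the evidence: 0.190256 + 0.025568 = 0.215824
Denominator P(strain alarm): 0.06×0.92×0.53 + 0.44×0.92×0.47 + 0.45×0.08×0.53 + 0.68×0.08×0.47 = 0.264160
P(overloaded truck | strain alarm) = 0.215824/0.264160 ≈ 0.8170

P(overloaded truck | strain alarm) ≈ 0.8170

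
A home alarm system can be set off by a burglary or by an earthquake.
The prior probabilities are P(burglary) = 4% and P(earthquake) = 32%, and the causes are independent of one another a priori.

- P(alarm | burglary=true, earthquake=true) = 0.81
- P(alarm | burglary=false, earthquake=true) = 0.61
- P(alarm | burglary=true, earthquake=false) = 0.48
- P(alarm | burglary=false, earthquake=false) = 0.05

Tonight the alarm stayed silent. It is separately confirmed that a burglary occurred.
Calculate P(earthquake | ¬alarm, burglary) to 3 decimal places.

P(earthquake | ¬alarm, burglary) ≈ 0.147

For the numerator, keep only earthquake=true terms: 0.19·0.32 = 0.060800
The normalizing constant is 0.52·0.68 + 0.19·0.32 = 0.414400
P(earthquake | ¬alarm, burglary) = 0.060800/0.414400 ≈ 0.147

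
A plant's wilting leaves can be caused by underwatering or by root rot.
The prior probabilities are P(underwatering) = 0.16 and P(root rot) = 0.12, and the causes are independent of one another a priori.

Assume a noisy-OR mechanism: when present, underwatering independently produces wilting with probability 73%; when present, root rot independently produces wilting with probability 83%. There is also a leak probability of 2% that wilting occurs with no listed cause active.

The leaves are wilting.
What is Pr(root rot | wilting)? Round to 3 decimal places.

Pr(root rot | wilting) ≈ 0.464

Under noisy-OR, P(wilting | causes) = 1 − (1−0.02)·∏(1−qᵢ) over the active causes.
Enumerate the 4 (underwatering, root rot) configurations and weight by the priors:
  P(wilting) = 0.02×0.84×0.88 + 0.8334×0.84×0.12 + 0.7354×0.16×0.88 + 0.955018×0.16×0.12
        = 0.014784 + 0.084007 + 0.103544 + 0.018336 = 0.220671
Keeping only the root rot-present terms gives 0.102343, so
  P(root rot | wilting) = 0.102343 / 0.220671 ≈ 0.464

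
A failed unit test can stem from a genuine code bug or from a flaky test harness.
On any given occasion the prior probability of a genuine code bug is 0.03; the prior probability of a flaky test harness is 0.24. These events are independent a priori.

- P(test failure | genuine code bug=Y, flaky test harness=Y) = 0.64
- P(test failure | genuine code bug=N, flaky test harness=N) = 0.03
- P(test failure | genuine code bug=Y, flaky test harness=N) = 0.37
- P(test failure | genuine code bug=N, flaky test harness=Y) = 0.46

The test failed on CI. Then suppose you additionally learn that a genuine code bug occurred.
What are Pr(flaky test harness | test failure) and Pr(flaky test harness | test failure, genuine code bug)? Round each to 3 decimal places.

P(test failure) = 0.03×0.97×0.76 + 0.46×0.97×0.24 + 0.37×0.03×0.76 + 0.64×0.03×0.24 = 0.022116 + 0.107088 + 0.008436 + 0.004608 = 0.142248
Of this, 0.111696 comes from 0.107088 + 0.004608 (the flaky test harness=true cases).
So P(flaky test harness | test failure) = 0.111696/0.142248 ≈ 0.785.

Now also conditioning on genuine code bug=true:
P(test failure | genuine code bug) = 0.37·0.76 + 0.64·0.24 = 0.281200 + 0.153600 = 0.434800
Of this, 0.153600 comes from 0.64·0.24 (the flaky test harness=true cases).
So P(flaky test harness | test failure, genuine code bug) = 0.153600/0.434800 ≈ 0.353.
Conditioning on genuine code bug lowers the posterior on flaky test harness: the classic explaining-away effect in a common-effect structure.

Pr(flaky test harness | test failure) ≈ 0.785; Pr(flaky test harness | test failure, genuine code bug) ≈ 0.353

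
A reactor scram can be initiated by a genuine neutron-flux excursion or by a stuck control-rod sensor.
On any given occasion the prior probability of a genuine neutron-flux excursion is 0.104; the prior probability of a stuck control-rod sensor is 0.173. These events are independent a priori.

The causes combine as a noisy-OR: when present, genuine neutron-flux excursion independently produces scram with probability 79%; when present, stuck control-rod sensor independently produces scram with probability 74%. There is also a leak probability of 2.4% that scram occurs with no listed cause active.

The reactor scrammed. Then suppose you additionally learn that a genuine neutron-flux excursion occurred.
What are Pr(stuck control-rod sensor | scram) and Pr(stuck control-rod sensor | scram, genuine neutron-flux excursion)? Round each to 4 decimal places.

Under noisy-OR, P(scram | causes) = 1 − (1−0.024)·∏(1−qᵢ) over the active causes.
Sum P(scram|·) weighted by the priors over the 4 (genuine neutron-flux excursion, stuck control-rod sensor) configurations:
  P(scram) = 0.024×0.896×0.827 + 0.74624×0.896×0.173 + 0.79504×0.104×0.827 + 0.94671×0.104×0.173
        = 0.017784 + 0.115673 + 0.068380 + 0.017033 = 0.218870
Configurations with stuck control-rod sensor contribute 0.132706, so
  P(stuck control-rod sensor | scram) = 0.132706 / 0.218870 ≈ 0.6063

Now also conditioning on genuine neutron-flux excursion=true:
P(scram | genuine neutron-flux excursion) = 0.79504*0.827 + 0.94671*0.173 = 0.657498 + 0.163781 = 0.821279
The stuck control-rod sensor-present share is 0.94671*0.173 = 0.163781.
Hence the posterior is 0.163781/0.821279 ≈ 0.1994.
— genuine neutron-flux excursion explains away the evidence for stuck control-rod sensor.

Pr(stuck control-rod sensor | scram) ≈ 0.6063; Pr(stuck control-rod sensor | scram, genuine neutron-flux excursion) ≈ 0.1994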